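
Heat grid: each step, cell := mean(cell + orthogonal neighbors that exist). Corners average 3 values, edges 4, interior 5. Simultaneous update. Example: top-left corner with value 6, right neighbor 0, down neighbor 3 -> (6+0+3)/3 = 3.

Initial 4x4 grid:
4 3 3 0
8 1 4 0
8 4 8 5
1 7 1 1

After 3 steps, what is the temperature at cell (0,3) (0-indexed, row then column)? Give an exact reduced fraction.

Step 1: cell (0,3) = 1
Step 2: cell (0,3) = 23/12
Step 3: cell (0,3) = 203/90
Full grid after step 3:
  613/144 8651/2400 6667/2400 203/90
  2809/600 8147/2000 1647/500 2159/800
  1741/360 1369/300 22367/6000 23687/7200
  656/135 311/72 7073/1800 7229/2160

Answer: 203/90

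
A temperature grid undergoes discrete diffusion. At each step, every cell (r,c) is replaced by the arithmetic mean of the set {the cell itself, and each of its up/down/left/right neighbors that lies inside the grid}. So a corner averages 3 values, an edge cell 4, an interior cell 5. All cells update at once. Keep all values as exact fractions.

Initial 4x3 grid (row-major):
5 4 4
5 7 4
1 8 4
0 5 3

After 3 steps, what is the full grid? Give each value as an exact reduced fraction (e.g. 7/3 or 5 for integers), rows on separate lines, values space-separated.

After step 1:
  14/3 5 4
  9/2 28/5 19/4
  7/2 5 19/4
  2 4 4
After step 2:
  85/18 289/60 55/12
  137/30 497/100 191/40
  15/4 457/100 37/8
  19/6 15/4 17/4
After step 3:
  2539/540 17183/3600 189/40
  1013/225 14219/3000 2843/600
  301/75 4333/1000 911/200
  32/9 4721/1200 101/24

Answer: 2539/540 17183/3600 189/40
1013/225 14219/3000 2843/600
301/75 4333/1000 911/200
32/9 4721/1200 101/24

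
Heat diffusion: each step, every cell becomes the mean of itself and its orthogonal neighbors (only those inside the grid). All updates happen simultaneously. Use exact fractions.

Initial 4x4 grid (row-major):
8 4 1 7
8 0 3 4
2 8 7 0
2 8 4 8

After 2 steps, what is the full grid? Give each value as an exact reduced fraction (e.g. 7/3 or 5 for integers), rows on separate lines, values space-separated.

After step 1:
  20/3 13/4 15/4 4
  9/2 23/5 3 7/2
  5 5 22/5 19/4
  4 11/2 27/4 4
After step 2:
  173/36 137/30 7/2 15/4
  623/120 407/100 77/20 61/16
  37/8 49/10 239/50 333/80
  29/6 85/16 413/80 31/6

Answer: 173/36 137/30 7/2 15/4
623/120 407/100 77/20 61/16
37/8 49/10 239/50 333/80
29/6 85/16 413/80 31/6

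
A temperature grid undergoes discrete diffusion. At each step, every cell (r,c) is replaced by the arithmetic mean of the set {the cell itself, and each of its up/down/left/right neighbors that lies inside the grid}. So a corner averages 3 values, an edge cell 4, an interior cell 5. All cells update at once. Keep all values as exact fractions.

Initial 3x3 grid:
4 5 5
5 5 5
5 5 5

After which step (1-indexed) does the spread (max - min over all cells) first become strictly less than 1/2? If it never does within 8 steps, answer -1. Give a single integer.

Answer: 1

Derivation:
Step 1: max=5, min=14/3, spread=1/3
  -> spread < 1/2 first at step 1
Step 2: max=5, min=85/18, spread=5/18
Step 3: max=5, min=1039/216, spread=41/216
Step 4: max=1789/360, min=62669/12960, spread=347/2592
Step 5: max=17843/3600, min=3781063/777600, spread=2921/31104
Step 6: max=2134517/432000, min=227451461/46656000, spread=24611/373248
Step 7: max=47943259/9720000, min=13678077967/2799360000, spread=207329/4478976
Step 8: max=2553198401/518400000, min=821778047549/167961600000, spread=1746635/53747712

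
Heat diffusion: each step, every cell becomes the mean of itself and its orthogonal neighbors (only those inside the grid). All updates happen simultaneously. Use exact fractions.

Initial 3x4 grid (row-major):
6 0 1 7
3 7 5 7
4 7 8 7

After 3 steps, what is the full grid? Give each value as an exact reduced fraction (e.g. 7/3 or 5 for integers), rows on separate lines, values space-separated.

Answer: 931/240 401/96 2171/480 1229/240
208/45 1421/300 131/24 8347/1440
10969/2160 1621/288 8743/1440 14051/2160

Derivation:
After step 1:
  3 7/2 13/4 5
  5 22/5 28/5 13/2
  14/3 13/2 27/4 22/3
After step 2:
  23/6 283/80 347/80 59/12
  64/15 5 53/10 733/120
  97/18 1339/240 1571/240 247/36
After step 3:
  931/240 401/96 2171/480 1229/240
  208/45 1421/300 131/24 8347/1440
  10969/2160 1621/288 8743/1440 14051/2160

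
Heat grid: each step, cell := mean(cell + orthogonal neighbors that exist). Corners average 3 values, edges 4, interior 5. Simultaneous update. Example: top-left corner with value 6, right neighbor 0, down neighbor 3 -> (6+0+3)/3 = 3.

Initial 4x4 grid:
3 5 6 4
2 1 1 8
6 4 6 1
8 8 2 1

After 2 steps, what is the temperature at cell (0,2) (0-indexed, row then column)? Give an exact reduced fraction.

Answer: 363/80

Derivation:
Step 1: cell (0,2) = 4
Step 2: cell (0,2) = 363/80
Full grid after step 2:
  121/36 821/240 363/80 9/2
  209/60 15/4 173/50 179/40
  61/12 209/50 409/100 349/120
  107/18 265/48 833/240 115/36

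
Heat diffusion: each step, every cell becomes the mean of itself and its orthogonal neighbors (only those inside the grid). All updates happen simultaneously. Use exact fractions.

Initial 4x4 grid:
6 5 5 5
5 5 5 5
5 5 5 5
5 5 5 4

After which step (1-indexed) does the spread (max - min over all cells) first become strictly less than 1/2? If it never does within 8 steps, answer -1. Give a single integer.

Answer: 3

Derivation:
Step 1: max=16/3, min=14/3, spread=2/3
Step 2: max=95/18, min=85/18, spread=5/9
Step 3: max=1121/216, min=1039/216, spread=41/108
  -> spread < 1/2 first at step 3
Step 4: max=33443/6480, min=31357/6480, spread=1043/3240
Step 5: max=997553/194400, min=946447/194400, spread=25553/97200
Step 6: max=29805863/5832000, min=28514137/5832000, spread=645863/2916000
Step 7: max=891025973/174960000, min=858574027/174960000, spread=16225973/87480000
Step 8: max=26653340783/5248800000, min=25834659217/5248800000, spread=409340783/2624400000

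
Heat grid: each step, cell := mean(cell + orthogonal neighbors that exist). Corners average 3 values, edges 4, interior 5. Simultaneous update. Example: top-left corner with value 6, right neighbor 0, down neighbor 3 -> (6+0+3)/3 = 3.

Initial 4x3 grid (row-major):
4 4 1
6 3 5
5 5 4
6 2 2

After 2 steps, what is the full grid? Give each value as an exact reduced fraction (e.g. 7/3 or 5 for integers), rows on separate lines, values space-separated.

Answer: 73/18 39/10 115/36
289/60 383/100 911/240
68/15 433/100 823/240
163/36 291/80 125/36

Derivation:
After step 1:
  14/3 3 10/3
  9/2 23/5 13/4
  11/2 19/5 4
  13/3 15/4 8/3
After step 2:
  73/18 39/10 115/36
  289/60 383/100 911/240
  68/15 433/100 823/240
  163/36 291/80 125/36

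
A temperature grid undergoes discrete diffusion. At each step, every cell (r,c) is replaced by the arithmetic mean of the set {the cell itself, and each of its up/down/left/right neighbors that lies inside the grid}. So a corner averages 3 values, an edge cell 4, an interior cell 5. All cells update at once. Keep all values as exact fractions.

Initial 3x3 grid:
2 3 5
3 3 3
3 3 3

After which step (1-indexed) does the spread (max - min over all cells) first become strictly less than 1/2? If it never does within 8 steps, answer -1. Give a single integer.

Answer: 3

Derivation:
Step 1: max=11/3, min=8/3, spread=1
Step 2: max=125/36, min=137/48, spread=89/144
Step 3: max=1427/432, min=421/144, spread=41/108
  -> spread < 1/2 first at step 3
Step 4: max=83917/25920, min=2851/960, spread=347/1296
Step 5: max=4955699/1555200, min=1554533/518400, spread=2921/15552
Step 6: max=294733453/93312000, min=94142651/31104000, spread=24611/186624
Step 7: max=17564464691/5598720000, min=1894015799/622080000, spread=207329/2239488
Step 8: max=1049313339277/335923200000, min=342493467259/111974400000, spread=1746635/26873856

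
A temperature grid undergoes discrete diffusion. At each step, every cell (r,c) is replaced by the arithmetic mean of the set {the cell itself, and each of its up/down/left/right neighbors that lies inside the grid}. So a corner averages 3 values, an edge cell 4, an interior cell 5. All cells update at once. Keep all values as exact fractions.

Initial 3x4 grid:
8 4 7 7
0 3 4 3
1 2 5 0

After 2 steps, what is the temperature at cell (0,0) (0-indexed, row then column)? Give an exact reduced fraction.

Step 1: cell (0,0) = 4
Step 2: cell (0,0) = 25/6
Full grid after step 2:
  25/6 22/5 79/15 44/9
  53/20 73/20 15/4 487/120
  9/4 91/40 377/120 107/36

Answer: 25/6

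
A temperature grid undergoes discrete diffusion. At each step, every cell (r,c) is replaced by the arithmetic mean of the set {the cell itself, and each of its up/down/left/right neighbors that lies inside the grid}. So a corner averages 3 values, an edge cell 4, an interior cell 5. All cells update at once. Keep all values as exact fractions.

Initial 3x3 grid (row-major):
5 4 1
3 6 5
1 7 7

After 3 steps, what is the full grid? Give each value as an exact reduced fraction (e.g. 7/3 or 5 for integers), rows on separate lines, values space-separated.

After step 1:
  4 4 10/3
  15/4 5 19/4
  11/3 21/4 19/3
After step 2:
  47/12 49/12 145/36
  197/48 91/20 233/48
  38/9 81/16 49/9
After step 3:
  581/144 373/90 1867/432
  12091/2880 5437/1200 13591/2880
  241/54 4627/960 553/108

Answer: 581/144 373/90 1867/432
12091/2880 5437/1200 13591/2880
241/54 4627/960 553/108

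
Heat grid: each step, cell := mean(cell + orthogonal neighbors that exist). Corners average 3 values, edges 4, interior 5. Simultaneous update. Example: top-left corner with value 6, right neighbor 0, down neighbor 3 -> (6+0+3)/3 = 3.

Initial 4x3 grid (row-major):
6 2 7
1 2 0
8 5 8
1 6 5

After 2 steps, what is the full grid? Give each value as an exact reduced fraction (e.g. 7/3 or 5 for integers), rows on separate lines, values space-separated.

Answer: 23/6 49/16 23/6
13/4 411/100 55/16
47/10 203/50 1253/240
13/3 1283/240 181/36

Derivation:
After step 1:
  3 17/4 3
  17/4 2 17/4
  15/4 29/5 9/2
  5 17/4 19/3
After step 2:
  23/6 49/16 23/6
  13/4 411/100 55/16
  47/10 203/50 1253/240
  13/3 1283/240 181/36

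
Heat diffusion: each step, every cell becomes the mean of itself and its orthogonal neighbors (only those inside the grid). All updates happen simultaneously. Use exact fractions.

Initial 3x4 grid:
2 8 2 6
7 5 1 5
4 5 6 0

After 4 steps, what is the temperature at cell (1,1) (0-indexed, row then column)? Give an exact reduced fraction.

Answer: 18073/4000

Derivation:
Step 1: cell (1,1) = 26/5
Step 2: cell (1,1) = 91/20
Step 3: cell (1,1) = 461/100
Step 4: cell (1,1) = 18073/4000
Full grid after step 4:
  62201/12960 49457/10800 9017/2160 6341/1620
  46409/9600 18073/4000 24437/6000 5467/1440
  61711/12960 24191/5400 8647/2160 24079/6480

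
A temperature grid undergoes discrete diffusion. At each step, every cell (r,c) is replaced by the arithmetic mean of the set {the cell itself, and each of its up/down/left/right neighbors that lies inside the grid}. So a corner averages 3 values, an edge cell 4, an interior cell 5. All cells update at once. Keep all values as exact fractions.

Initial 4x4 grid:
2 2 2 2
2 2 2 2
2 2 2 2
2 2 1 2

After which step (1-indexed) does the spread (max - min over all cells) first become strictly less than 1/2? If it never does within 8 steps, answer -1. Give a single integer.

Answer: 1

Derivation:
Step 1: max=2, min=5/3, spread=1/3
  -> spread < 1/2 first at step 1
Step 2: max=2, min=209/120, spread=31/120
Step 3: max=2, min=1949/1080, spread=211/1080
Step 4: max=2, min=199157/108000, spread=16843/108000
Step 5: max=17921/9000, min=1805357/972000, spread=130111/972000
Step 6: max=1072841/540000, min=54677633/29160000, spread=3255781/29160000
Step 7: max=1068893/540000, min=1649246309/874800000, spread=82360351/874800000
Step 8: max=191893559/97200000, min=49736683109/26244000000, spread=2074577821/26244000000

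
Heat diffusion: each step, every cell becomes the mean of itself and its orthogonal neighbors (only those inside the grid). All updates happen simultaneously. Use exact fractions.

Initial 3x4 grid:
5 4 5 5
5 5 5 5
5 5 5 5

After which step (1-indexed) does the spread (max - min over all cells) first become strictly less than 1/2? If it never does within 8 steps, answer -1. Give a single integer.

Answer: 1

Derivation:
Step 1: max=5, min=14/3, spread=1/3
  -> spread < 1/2 first at step 1
Step 2: max=5, min=569/120, spread=31/120
Step 3: max=5, min=5189/1080, spread=211/1080
Step 4: max=8953/1800, min=523103/108000, spread=14077/108000
Step 5: max=536317/108000, min=4719593/972000, spread=5363/48600
Step 6: max=297131/60000, min=142059191/29160000, spread=93859/1166400
Step 7: max=480663533/97200000, min=8537725519/1749600000, spread=4568723/69984000
Step 8: max=14398381111/2916000000, min=513099564371/104976000000, spread=8387449/167961600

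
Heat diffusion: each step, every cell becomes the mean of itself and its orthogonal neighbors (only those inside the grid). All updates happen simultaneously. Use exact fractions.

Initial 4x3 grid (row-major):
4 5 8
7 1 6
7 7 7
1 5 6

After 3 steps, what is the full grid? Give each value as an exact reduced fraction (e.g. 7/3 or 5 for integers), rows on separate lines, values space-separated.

Answer: 11087/2160 37291/7200 6001/1080
36221/7200 32353/6000 20023/3600
36941/7200 1988/375 3443/600
674/135 76327/14400 4013/720

Derivation:
After step 1:
  16/3 9/2 19/3
  19/4 26/5 11/2
  11/2 27/5 13/2
  13/3 19/4 6
After step 2:
  175/36 641/120 49/9
  1247/240 507/100 353/60
  1199/240 547/100 117/20
  175/36 1229/240 23/4
After step 3:
  11087/2160 37291/7200 6001/1080
  36221/7200 32353/6000 20023/3600
  36941/7200 1988/375 3443/600
  674/135 76327/14400 4013/720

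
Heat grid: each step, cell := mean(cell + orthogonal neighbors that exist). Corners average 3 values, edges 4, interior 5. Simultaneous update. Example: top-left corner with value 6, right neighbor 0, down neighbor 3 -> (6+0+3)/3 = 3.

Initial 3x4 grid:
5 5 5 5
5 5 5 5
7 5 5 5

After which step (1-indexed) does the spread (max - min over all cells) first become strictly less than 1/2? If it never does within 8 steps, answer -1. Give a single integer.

Answer: 3

Derivation:
Step 1: max=17/3, min=5, spread=2/3
Step 2: max=50/9, min=5, spread=5/9
Step 3: max=581/108, min=5, spread=41/108
  -> spread < 1/2 first at step 3
Step 4: max=69017/12960, min=5, spread=4217/12960
Step 5: max=4097149/777600, min=18079/3600, spread=38417/155520
Step 6: max=244480211/46656000, min=362597/72000, spread=1903471/9331200
Step 7: max=14597789089/2799360000, min=10915759/2160000, spread=18038617/111974400
Step 8: max=873076182851/167961600000, min=984926759/194400000, spread=883978523/6718464000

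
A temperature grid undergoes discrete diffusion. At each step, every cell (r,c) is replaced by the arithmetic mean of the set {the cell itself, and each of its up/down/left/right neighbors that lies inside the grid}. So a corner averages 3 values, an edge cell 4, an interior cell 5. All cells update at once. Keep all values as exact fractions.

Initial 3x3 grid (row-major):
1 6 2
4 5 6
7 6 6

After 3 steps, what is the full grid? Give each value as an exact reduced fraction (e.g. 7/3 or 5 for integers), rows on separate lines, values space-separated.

After step 1:
  11/3 7/2 14/3
  17/4 27/5 19/4
  17/3 6 6
After step 2:
  137/36 517/120 155/36
  1139/240 239/50 1249/240
  191/36 173/30 67/12
After step 3:
  9259/2160 30959/7200 9949/2160
  67093/14400 4961/1000 71543/14400
  11389/2160 4823/900 3973/720

Answer: 9259/2160 30959/7200 9949/2160
67093/14400 4961/1000 71543/14400
11389/2160 4823/900 3973/720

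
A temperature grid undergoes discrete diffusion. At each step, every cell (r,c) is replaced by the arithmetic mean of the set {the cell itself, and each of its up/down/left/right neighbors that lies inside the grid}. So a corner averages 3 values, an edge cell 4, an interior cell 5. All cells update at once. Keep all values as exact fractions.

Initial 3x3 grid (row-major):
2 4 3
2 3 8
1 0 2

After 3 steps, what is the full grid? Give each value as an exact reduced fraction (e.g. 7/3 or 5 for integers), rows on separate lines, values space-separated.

Answer: 1501/540 11567/3600 229/60
512/225 2961/1000 3073/900
81/40 17159/7200 3307/1080

Derivation:
After step 1:
  8/3 3 5
  2 17/5 4
  1 3/2 10/3
After step 2:
  23/9 211/60 4
  34/15 139/50 59/15
  3/2 277/120 53/18
After step 3:
  1501/540 11567/3600 229/60
  512/225 2961/1000 3073/900
  81/40 17159/7200 3307/1080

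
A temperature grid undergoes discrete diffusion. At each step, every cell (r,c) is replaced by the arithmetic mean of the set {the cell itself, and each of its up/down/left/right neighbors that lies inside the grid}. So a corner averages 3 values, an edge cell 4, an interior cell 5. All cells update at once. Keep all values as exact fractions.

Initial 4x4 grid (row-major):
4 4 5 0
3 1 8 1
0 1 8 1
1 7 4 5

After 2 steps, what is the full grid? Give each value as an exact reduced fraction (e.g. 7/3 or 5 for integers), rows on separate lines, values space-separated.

After step 1:
  11/3 7/2 17/4 2
  2 17/5 23/5 5/2
  5/4 17/5 22/5 15/4
  8/3 13/4 6 10/3
After step 2:
  55/18 889/240 287/80 35/12
  619/240 169/50 383/100 257/80
  559/240 157/50 443/100 839/240
  43/18 919/240 1019/240 157/36

Answer: 55/18 889/240 287/80 35/12
619/240 169/50 383/100 257/80
559/240 157/50 443/100 839/240
43/18 919/240 1019/240 157/36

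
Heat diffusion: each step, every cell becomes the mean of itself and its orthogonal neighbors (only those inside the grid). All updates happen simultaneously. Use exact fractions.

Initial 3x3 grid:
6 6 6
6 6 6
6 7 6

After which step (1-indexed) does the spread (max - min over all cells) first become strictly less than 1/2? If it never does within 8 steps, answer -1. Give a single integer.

Answer: 1

Derivation:
Step 1: max=19/3, min=6, spread=1/3
  -> spread < 1/2 first at step 1
Step 2: max=1507/240, min=6, spread=67/240
Step 3: max=13397/2160, min=1207/200, spread=1807/10800
Step 4: max=5341963/864000, min=32761/5400, spread=33401/288000
Step 5: max=47885933/7776000, min=3283391/540000, spread=3025513/38880000
Step 6: max=19127326867/3110400000, min=175555949/28800000, spread=53531/995328
Step 7: max=1145776925849/186624000000, min=47447116051/7776000000, spread=450953/11943936
Step 8: max=68693543560603/11197440000000, min=5699728610519/933120000000, spread=3799043/143327232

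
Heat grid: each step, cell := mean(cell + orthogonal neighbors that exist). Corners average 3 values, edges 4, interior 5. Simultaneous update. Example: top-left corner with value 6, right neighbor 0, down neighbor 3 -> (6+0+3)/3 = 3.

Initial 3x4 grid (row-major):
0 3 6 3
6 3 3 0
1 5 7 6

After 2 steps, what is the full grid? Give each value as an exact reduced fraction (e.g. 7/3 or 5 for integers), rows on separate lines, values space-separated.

Answer: 17/6 55/16 271/80 13/4
27/8 173/50 99/25 53/15
7/2 69/16 1043/240 151/36

Derivation:
After step 1:
  3 3 15/4 3
  5/2 4 19/5 3
  4 4 21/4 13/3
After step 2:
  17/6 55/16 271/80 13/4
  27/8 173/50 99/25 53/15
  7/2 69/16 1043/240 151/36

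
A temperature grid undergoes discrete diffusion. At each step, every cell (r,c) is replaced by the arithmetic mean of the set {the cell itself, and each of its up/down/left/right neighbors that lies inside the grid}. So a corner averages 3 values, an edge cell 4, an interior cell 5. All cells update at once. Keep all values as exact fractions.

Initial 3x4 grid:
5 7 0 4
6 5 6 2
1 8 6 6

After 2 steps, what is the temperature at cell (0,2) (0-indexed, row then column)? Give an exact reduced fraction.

Answer: 143/40

Derivation:
Step 1: cell (0,2) = 17/4
Step 2: cell (0,2) = 143/40
Full grid after step 2:
  29/6 209/40 143/40 43/12
  433/80 237/50 509/100 449/120
  19/4 229/40 599/120 47/9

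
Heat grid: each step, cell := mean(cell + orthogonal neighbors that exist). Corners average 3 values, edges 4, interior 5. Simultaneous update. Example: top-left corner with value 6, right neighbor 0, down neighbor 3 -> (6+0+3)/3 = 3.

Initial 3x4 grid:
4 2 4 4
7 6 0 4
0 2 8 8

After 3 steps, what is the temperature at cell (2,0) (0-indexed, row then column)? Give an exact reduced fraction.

Step 1: cell (2,0) = 3
Step 2: cell (2,0) = 15/4
Step 3: cell (2,0) = 2693/720
Full grid after step 3:
  8279/2160 13939/3600 4363/1200 1439/360
  56521/14400 22559/6000 3173/750 7687/1800
  2693/720 4913/1200 15689/3600 5297/1080

Answer: 2693/720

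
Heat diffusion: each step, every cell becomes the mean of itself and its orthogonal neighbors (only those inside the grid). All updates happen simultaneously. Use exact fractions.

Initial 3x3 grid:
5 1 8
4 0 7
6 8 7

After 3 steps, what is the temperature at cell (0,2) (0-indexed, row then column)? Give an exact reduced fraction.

Answer: 517/108

Derivation:
Step 1: cell (0,2) = 16/3
Step 2: cell (0,2) = 43/9
Step 3: cell (0,2) = 517/108
Full grid after step 3:
  1705/432 6029/1440 517/108
  12383/2880 239/50 7469/1440
  179/36 15173/2880 2479/432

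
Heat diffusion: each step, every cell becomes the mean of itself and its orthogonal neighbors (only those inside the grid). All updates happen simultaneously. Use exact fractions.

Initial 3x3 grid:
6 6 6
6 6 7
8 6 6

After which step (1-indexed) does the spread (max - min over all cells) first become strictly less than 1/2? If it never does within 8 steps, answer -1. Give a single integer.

Step 1: max=20/3, min=6, spread=2/3
Step 2: max=59/9, min=92/15, spread=19/45
  -> spread < 1/2 first at step 2
Step 3: max=1739/270, min=11153/1800, spread=1321/5400
Step 4: max=207221/32400, min=806959/129600, spread=877/5184
Step 5: max=1546439/243000, min=48564173/7776000, spread=7375/62208
Step 6: max=740157539/116640000, min=2921787031/466560000, spread=62149/746496
Step 7: max=22158208829/3499200000, min=175629598757/27993600000, spread=523543/8957952
Step 8: max=2655340121201/419904000000, min=10552445031679/1679616000000, spread=4410589/107495424

Answer: 2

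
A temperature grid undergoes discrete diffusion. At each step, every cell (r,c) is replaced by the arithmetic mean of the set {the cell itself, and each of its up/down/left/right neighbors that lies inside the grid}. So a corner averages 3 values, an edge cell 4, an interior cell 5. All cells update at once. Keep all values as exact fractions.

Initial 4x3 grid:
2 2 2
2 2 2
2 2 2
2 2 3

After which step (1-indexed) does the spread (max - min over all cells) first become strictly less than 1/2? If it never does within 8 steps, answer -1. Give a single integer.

Step 1: max=7/3, min=2, spread=1/3
  -> spread < 1/2 first at step 1
Step 2: max=41/18, min=2, spread=5/18
Step 3: max=473/216, min=2, spread=41/216
Step 4: max=56057/25920, min=2, spread=4217/25920
Step 5: max=3319549/1555200, min=14479/7200, spread=38417/311040
Step 6: max=197824211/93312000, min=290597/144000, spread=1903471/18662400
Step 7: max=11798429089/5598720000, min=8755759/4320000, spread=18038617/223948800
Step 8: max=705114582851/335923200000, min=790526759/388800000, spread=883978523/13436928000

Answer: 1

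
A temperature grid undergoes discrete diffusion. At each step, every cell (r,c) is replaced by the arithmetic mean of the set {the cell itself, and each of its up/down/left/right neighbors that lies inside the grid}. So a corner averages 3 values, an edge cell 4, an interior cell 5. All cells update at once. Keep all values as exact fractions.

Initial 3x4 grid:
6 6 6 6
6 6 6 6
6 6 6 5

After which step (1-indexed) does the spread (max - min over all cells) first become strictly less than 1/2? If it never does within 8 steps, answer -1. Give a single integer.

Answer: 1

Derivation:
Step 1: max=6, min=17/3, spread=1/3
  -> spread < 1/2 first at step 1
Step 2: max=6, min=103/18, spread=5/18
Step 3: max=6, min=1255/216, spread=41/216
Step 4: max=6, min=151303/25920, spread=4217/25920
Step 5: max=43121/7200, min=9122051/1555200, spread=38417/311040
Step 6: max=861403/144000, min=548671789/93312000, spread=1903471/18662400
Step 7: max=25804241/4320000, min=32991330911/5598720000, spread=18038617/223948800
Step 8: max=2319873241/388800000, min=1982271017149/335923200000, spread=883978523/13436928000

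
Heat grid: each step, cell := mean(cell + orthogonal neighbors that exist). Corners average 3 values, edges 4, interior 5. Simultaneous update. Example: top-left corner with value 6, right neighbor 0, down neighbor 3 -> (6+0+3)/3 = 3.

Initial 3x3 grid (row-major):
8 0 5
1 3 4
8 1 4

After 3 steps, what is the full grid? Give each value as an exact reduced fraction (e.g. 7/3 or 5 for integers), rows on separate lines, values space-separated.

After step 1:
  3 4 3
  5 9/5 4
  10/3 4 3
After step 2:
  4 59/20 11/3
  197/60 94/25 59/20
  37/9 91/30 11/3
After step 3:
  307/90 4313/1200 287/90
  13639/3600 4793/1500 4213/1200
  1877/540 6557/1800 193/60

Answer: 307/90 4313/1200 287/90
13639/3600 4793/1500 4213/1200
1877/540 6557/1800 193/60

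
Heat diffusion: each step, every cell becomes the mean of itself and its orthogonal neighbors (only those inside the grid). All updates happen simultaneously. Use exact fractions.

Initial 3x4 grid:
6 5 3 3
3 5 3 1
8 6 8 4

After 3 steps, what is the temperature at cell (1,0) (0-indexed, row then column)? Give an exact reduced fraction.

Answer: 37949/7200

Derivation:
Step 1: cell (1,0) = 11/2
Step 2: cell (1,0) = 607/120
Step 3: cell (1,0) = 37949/7200
Full grid after step 3:
  10339/2160 32449/7200 26669/7200 355/108
  37949/7200 28757/6000 6343/1500 51503/14400
  5957/1080 19487/3600 8411/1800 1807/432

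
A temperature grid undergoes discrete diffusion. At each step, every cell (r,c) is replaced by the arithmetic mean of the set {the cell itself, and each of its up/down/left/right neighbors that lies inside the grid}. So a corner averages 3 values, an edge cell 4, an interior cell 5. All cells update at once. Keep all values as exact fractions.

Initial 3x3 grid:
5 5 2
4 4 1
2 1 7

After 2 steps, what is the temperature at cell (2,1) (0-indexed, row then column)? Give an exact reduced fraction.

Step 1: cell (2,1) = 7/2
Step 2: cell (2,1) = 71/24
Full grid after step 2:
  149/36 43/12 61/18
  55/16 71/20 73/24
  115/36 71/24 10/3

Answer: 71/24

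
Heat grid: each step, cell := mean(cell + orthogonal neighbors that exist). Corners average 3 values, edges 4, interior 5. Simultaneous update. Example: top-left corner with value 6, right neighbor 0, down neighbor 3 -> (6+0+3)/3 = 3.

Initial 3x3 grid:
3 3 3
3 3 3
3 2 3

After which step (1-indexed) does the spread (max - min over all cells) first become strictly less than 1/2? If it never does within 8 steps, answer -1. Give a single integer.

Answer: 1

Derivation:
Step 1: max=3, min=8/3, spread=1/3
  -> spread < 1/2 first at step 1
Step 2: max=3, min=653/240, spread=67/240
Step 3: max=593/200, min=6043/2160, spread=1807/10800
Step 4: max=15839/5400, min=2434037/864000, spread=33401/288000
Step 5: max=1576609/540000, min=22098067/7776000, spread=3025513/38880000
Step 6: max=83644051/28800000, min=8866273133/3110400000, spread=53531/995328
Step 7: max=22536883949/7776000000, min=533839074151/186624000000, spread=450953/11943936
Step 8: max=2698351389481/933120000000, min=32083416439397/11197440000000, spread=3799043/143327232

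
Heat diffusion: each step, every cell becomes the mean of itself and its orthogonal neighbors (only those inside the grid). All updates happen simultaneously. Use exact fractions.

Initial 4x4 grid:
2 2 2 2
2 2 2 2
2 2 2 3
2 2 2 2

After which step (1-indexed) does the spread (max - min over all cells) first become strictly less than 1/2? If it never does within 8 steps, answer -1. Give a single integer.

Step 1: max=7/3, min=2, spread=1/3
  -> spread < 1/2 first at step 1
Step 2: max=271/120, min=2, spread=31/120
Step 3: max=2371/1080, min=2, spread=211/1080
Step 4: max=232843/108000, min=2, spread=16843/108000
Step 5: max=2082643/972000, min=18079/9000, spread=130111/972000
Step 6: max=61962367/29160000, min=1087159/540000, spread=3255781/29160000
Step 7: max=1849953691/874800000, min=1091107/540000, spread=82360351/874800000
Step 8: max=55239316891/26244000000, min=196906441/97200000, spread=2074577821/26244000000

Answer: 1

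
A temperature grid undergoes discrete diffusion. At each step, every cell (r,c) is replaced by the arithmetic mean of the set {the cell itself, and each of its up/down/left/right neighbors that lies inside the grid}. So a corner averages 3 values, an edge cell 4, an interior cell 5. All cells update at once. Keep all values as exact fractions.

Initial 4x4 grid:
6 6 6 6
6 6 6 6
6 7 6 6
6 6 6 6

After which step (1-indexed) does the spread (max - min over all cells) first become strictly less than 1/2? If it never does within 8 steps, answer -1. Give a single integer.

Step 1: max=25/4, min=6, spread=1/4
  -> spread < 1/2 first at step 1
Step 2: max=311/50, min=6, spread=11/50
Step 3: max=14767/2400, min=6, spread=367/2400
Step 4: max=66371/10800, min=3613/600, spread=1337/10800
Step 5: max=1985669/324000, min=108469/18000, spread=33227/324000
Step 6: max=59534327/9720000, min=652049/108000, spread=849917/9720000
Step 7: max=1783314347/291600000, min=9788533/1620000, spread=21378407/291600000
Step 8: max=53454462371/8748000000, min=2939688343/486000000, spread=540072197/8748000000

Answer: 1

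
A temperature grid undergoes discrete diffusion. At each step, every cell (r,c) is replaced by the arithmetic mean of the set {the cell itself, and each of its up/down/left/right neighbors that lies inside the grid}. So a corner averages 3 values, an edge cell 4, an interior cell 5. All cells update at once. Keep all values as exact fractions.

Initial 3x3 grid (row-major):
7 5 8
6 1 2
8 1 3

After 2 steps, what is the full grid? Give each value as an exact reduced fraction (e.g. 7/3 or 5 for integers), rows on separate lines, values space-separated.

After step 1:
  6 21/4 5
  11/2 3 7/2
  5 13/4 2
After step 2:
  67/12 77/16 55/12
  39/8 41/10 27/8
  55/12 53/16 35/12

Answer: 67/12 77/16 55/12
39/8 41/10 27/8
55/12 53/16 35/12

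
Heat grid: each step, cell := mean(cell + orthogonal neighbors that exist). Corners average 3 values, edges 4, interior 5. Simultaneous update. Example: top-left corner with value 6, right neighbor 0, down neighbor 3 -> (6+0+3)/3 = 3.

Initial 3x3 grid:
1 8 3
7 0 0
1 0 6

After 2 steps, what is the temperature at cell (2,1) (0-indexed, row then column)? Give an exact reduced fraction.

Step 1: cell (2,1) = 7/4
Step 2: cell (2,1) = 113/48
Full grid after step 2:
  127/36 15/4 107/36
  53/16 49/20 131/48
  20/9 113/48 2

Answer: 113/48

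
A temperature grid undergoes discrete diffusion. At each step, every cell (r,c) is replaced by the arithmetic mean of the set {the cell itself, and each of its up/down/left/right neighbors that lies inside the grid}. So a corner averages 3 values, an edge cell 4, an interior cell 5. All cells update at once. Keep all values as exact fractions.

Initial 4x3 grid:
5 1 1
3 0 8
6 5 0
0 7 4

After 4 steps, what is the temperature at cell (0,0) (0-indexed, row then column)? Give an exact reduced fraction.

Answer: 5135/1728

Derivation:
Step 1: cell (0,0) = 3
Step 2: cell (0,0) = 11/4
Step 3: cell (0,0) = 2153/720
Step 4: cell (0,0) = 5135/1728
Full grid after step 4:
  5135/1728 511573/172800 14929/5184
  23587/7200 226499/72000 68861/21600
  77123/21600 3597/1000 75373/21600
  12361/3240 27121/7200 24367/6480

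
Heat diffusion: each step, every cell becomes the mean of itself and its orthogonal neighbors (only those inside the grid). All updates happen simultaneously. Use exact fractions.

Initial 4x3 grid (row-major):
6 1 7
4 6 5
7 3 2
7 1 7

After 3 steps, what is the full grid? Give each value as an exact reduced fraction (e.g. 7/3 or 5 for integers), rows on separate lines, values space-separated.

After step 1:
  11/3 5 13/3
  23/4 19/5 5
  21/4 19/5 17/4
  5 9/2 10/3
After step 2:
  173/36 21/5 43/9
  277/60 467/100 1043/240
  99/20 108/25 983/240
  59/12 499/120 145/36
After step 3:
  613/135 346/75 9593/2160
  8569/1800 8861/2000 32201/7200
  5641/1200 26633/6000 30221/7200
  187/40 31361/7200 8843/2160

Answer: 613/135 346/75 9593/2160
8569/1800 8861/2000 32201/7200
5641/1200 26633/6000 30221/7200
187/40 31361/7200 8843/2160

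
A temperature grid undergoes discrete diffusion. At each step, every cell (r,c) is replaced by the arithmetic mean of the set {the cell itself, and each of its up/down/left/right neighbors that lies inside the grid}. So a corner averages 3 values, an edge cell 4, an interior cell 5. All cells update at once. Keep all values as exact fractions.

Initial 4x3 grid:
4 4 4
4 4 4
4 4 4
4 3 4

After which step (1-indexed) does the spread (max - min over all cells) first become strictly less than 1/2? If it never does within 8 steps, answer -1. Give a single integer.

Step 1: max=4, min=11/3, spread=1/3
  -> spread < 1/2 first at step 1
Step 2: max=4, min=893/240, spread=67/240
Step 3: max=4, min=8203/2160, spread=437/2160
Step 4: max=3991/1000, min=3298469/864000, spread=29951/172800
Step 5: max=13421/3375, min=29888179/7776000, spread=206761/1555200
Step 6: max=21434329/5400000, min=11985404429/3110400000, spread=14430763/124416000
Step 7: max=1710347273/432000000, min=721388258311/186624000000, spread=139854109/1492992000
Step 8: max=153668771023/38880000000, min=43367288109749/11197440000000, spread=7114543559/89579520000

Answer: 1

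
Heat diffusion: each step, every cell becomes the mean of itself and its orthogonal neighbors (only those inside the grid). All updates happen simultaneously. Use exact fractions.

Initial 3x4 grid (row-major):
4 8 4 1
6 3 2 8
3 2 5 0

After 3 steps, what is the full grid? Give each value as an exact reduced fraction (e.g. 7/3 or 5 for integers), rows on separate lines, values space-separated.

Answer: 1687/360 901/200 7229/1800 8549/2160
3857/900 3011/750 23293/6000 50927/14400
4121/1080 13193/3600 12133/3600 7649/2160

Derivation:
After step 1:
  6 19/4 15/4 13/3
  4 21/5 22/5 11/4
  11/3 13/4 9/4 13/3
After step 2:
  59/12 187/40 517/120 65/18
  67/15 103/25 347/100 949/240
  131/36 401/120 427/120 28/9
After step 3:
  1687/360 901/200 7229/1800 8549/2160
  3857/900 3011/750 23293/6000 50927/14400
  4121/1080 13193/3600 12133/3600 7649/2160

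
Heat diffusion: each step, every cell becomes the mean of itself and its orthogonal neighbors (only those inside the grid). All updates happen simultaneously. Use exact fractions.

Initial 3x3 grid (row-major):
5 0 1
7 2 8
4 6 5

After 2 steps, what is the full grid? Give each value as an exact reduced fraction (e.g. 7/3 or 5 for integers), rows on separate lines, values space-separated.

Answer: 7/2 17/5 3
563/120 387/100 269/60
173/36 417/80 175/36

Derivation:
After step 1:
  4 2 3
  9/2 23/5 4
  17/3 17/4 19/3
After step 2:
  7/2 17/5 3
  563/120 387/100 269/60
  173/36 417/80 175/36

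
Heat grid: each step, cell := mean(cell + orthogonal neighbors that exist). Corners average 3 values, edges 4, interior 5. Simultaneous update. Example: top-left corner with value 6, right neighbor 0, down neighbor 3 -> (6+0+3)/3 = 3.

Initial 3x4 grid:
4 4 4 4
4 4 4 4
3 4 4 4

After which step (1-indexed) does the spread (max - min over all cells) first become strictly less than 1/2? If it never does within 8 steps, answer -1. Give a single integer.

Answer: 1

Derivation:
Step 1: max=4, min=11/3, spread=1/3
  -> spread < 1/2 first at step 1
Step 2: max=4, min=67/18, spread=5/18
Step 3: max=4, min=823/216, spread=41/216
Step 4: max=4, min=99463/25920, spread=4217/25920
Step 5: max=28721/7200, min=6011651/1555200, spread=38417/311040
Step 6: max=573403/144000, min=362047789/93312000, spread=1903471/18662400
Step 7: max=17164241/4320000, min=21793890911/5598720000, spread=18038617/223948800
Step 8: max=1542273241/388800000, min=1310424617149/335923200000, spread=883978523/13436928000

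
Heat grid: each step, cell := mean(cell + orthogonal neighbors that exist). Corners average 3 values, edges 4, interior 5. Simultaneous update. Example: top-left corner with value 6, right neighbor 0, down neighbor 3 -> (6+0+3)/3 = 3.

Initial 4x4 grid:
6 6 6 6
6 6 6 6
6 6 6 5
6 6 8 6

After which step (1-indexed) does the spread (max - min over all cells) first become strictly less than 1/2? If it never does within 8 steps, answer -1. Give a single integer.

Step 1: max=13/2, min=23/4, spread=3/4
Step 2: max=383/60, min=47/8, spread=61/120
Step 3: max=1247/200, min=427/72, spread=137/450
  -> spread < 1/2 first at step 3
Step 4: max=334559/54000, min=64277/10800, spread=6587/27000
Step 5: max=1108429/180000, min=1933619/324000, spread=153883/810000
Step 6: max=298338083/48600000, min=58182419/9720000, spread=1856497/12150000
Step 7: max=992180897/162000000, min=349815031/58320000, spread=92126149/729000000
Step 8: max=29710468489/4860000000, min=52572933527/8748000000, spread=2264774383/21870000000

Answer: 3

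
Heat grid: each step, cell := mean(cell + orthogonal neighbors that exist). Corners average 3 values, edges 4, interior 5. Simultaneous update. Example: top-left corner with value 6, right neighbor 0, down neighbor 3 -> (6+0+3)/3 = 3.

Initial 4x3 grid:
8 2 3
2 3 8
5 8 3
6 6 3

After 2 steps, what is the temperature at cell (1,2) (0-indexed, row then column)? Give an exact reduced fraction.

Answer: 1121/240

Derivation:
Step 1: cell (1,2) = 17/4
Step 2: cell (1,2) = 1121/240
Full grid after step 2:
  25/6 127/30 151/36
  367/80 447/100 1121/240
  245/48 261/50 75/16
  50/9 245/48 61/12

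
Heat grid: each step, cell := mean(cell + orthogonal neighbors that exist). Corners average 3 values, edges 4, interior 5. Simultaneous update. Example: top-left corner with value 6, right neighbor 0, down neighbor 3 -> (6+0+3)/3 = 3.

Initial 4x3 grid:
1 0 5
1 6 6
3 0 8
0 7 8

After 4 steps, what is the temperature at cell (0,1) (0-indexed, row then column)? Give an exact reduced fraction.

Answer: 665393/216000

Derivation:
Step 1: cell (0,1) = 3
Step 2: cell (0,1) = 149/60
Step 3: cell (0,1) = 11527/3600
Step 4: cell (0,1) = 665393/216000
Full grid after step 4:
  173089/64800 665393/216000 251689/64800
  582073/216000 325237/90000 897073/216000
  713093/216000 464441/120000 1048093/216000
  451123/129600 1259759/288000 632723/129600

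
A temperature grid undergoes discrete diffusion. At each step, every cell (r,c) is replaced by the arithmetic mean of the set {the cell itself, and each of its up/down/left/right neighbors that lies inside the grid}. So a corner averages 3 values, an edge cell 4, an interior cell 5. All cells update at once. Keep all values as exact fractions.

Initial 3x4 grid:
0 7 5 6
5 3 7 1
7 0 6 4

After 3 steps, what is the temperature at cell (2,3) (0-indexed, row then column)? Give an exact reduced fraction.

Step 1: cell (2,3) = 11/3
Step 2: cell (2,3) = 149/36
Step 3: cell (2,3) = 8899/2160
Full grid after step 3:
  2993/720 641/150 5663/1200 1639/360
  6339/1600 1081/250 25969/6000 32323/7200
  727/180 9731/2400 30853/7200 8899/2160

Answer: 8899/2160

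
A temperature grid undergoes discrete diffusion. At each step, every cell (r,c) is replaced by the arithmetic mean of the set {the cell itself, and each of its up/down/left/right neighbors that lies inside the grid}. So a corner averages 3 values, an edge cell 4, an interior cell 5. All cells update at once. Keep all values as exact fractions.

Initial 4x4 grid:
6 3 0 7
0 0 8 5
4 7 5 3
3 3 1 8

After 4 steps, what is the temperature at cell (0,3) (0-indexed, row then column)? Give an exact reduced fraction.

Step 1: cell (0,3) = 4
Step 2: cell (0,3) = 19/4
Step 3: cell (0,3) = 1039/240
Step 4: cell (0,3) = 6269/1440
Full grid after step 4:
  13291/4320 248489/72000 31121/8000 6269/1440
  58861/18000 209929/60000 82783/20000 1657/375
  183881/54000 135439/36000 49993/12000 13637/3000
  231077/64800 815939/216000 302993/72000 10651/2400

Answer: 6269/1440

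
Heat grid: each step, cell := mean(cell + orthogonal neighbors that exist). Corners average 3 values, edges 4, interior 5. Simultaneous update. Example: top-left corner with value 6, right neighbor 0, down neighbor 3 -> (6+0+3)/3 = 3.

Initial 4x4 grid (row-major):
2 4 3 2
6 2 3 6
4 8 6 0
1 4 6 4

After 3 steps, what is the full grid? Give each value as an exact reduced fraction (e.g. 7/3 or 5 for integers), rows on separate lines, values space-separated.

Answer: 673/180 8573/2400 24967/7200 727/216
9343/2400 1011/250 2299/600 25567/7200
2051/480 2151/500 12637/3000 28559/7200
377/90 707/160 31319/7200 4393/1080

Derivation:
After step 1:
  4 11/4 3 11/3
  7/2 23/5 4 11/4
  19/4 24/5 23/5 4
  3 19/4 5 10/3
After step 2:
  41/12 287/80 161/48 113/36
  337/80 393/100 379/100 173/48
  321/80 47/10 112/25 881/240
  25/6 351/80 1061/240 37/9
After step 3:
  673/180 8573/2400 24967/7200 727/216
  9343/2400 1011/250 2299/600 25567/7200
  2051/480 2151/500 12637/3000 28559/7200
  377/90 707/160 31319/7200 4393/1080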